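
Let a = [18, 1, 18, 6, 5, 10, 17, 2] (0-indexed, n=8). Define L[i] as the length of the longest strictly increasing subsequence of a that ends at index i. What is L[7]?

2

   i    0    1    2    3    4    5    6    7
a[i]   18    1   18    6    5   10   17    2
L[i]    1    1    2    2    2    3    4    2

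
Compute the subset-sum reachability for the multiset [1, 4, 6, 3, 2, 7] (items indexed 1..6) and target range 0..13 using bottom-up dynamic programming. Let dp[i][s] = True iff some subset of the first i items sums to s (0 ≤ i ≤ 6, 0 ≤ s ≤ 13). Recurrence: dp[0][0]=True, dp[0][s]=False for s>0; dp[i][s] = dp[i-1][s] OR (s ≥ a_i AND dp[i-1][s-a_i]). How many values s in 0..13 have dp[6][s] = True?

i\s   0   1   2   3   4   5   6   7   8   9  10  11  12  13
  0   T   F   F   F   F   F   F   F   F   F   F   F   F   F
  1   T   T   F   F   F   F   F   F   F   F   F   F   F   F
  2   T   T   F   F   T   T   F   F   F   F   F   F   F   F
  3   T   T   F   F   T   T   T   T   F   F   T   T   F   F
  4   T   T   F   T   T   T   T   T   T   T   T   T   F   T
  5   T   T   T   T   T   T   T   T   T   T   T   T   T   T
  6   T   T   T   T   T   T   T   T   T   T   T   T   T   T

14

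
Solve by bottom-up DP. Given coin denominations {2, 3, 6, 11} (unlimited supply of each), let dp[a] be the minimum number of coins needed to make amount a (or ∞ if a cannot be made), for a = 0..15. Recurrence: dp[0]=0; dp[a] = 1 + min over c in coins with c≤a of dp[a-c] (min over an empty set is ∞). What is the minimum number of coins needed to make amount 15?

3

 a  0  1  2  3  4  5  6  7  8  9 10 11 12 13 14 15
dp  0  -  1  1  2  2  1  3  2  2  3  1  2  2  2  3
(- denotes ∞ / unreachable)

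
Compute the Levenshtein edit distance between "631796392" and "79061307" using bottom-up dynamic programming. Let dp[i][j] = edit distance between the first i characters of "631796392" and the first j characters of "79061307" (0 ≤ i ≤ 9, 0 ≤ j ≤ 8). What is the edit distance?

7

   ''  7  9  0  6  1  3  0  7
''  0  1  2  3  4  5  6  7  8
 6  1  1  2  3  3  4  5  6  7
 3  2  2  2  3  4  4  4  5  6
 1  3  3  3  3  4  4  5  5  6
 7  4  3  4  4  4  5  5  6  5
 9  5  4  3  4  5  5  6  6  6
 6  6  5  4  4  4  5  6  7  7
 3  7  6  5  5  5  5  5  6  7
 9  8  7  6  6  6  6  6  6  7
 2  9  8  7  7  7  7  7  7  7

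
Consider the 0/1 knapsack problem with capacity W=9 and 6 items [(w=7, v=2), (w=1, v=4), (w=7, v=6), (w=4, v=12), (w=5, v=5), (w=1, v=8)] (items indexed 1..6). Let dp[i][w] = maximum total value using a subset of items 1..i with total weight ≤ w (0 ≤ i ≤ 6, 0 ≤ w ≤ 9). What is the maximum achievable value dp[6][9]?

i\w   0   1   2   3   4   5   6   7   8   9
  0   0   0   0   0   0   0   0   0   0   0
  1   0   0   0   0   0   0   0   2   2   2
  2   0   4   4   4   4   4   4   4   6   6
  3   0   4   4   4   4   4   4   6  10  10
  4   0   4   4   4  12  16  16  16  16  16
  5   0   4   4   4  12  16  16  16  16  17
  6   0   8  12  12  12  20  24  24  24  24

24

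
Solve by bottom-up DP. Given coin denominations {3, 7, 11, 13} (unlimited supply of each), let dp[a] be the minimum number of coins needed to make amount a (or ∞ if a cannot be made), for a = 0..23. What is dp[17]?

3

 a  0  1  2  3  4  5  6  7  8  9 10 11 12 13 14 15 16 17 18 19 20 21 22 23
dp  0  -  -  1  -  -  2  1  -  3  2  1  4  1  2  5  2  3  2  3  2  3  2  3
(- denotes ∞ / unreachable)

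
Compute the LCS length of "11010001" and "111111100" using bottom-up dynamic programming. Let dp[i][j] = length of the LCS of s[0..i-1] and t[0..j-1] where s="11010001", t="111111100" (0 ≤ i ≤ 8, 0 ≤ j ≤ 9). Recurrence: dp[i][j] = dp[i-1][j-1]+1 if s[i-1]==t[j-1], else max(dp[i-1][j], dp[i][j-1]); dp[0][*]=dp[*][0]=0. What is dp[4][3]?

   ''  1  1  1  1  1  1  1  0  0
''  0  0  0  0  0  0  0  0  0  0
 1  0  1  1  1  1  1  1  1  1  1
 1  0  1  2  2  2  2  2  2  2  2
 0  0  1  2  2  2  2  2  2  3  3
 1  0  1  2  3  3  3  3  3  3  3
 0  0  1  2  3  3  3  3  3  4  4
 0  0  1  2  3  3  3  3  3  4  5
 0  0  1  2  3  3  3  3  3  4  5
 1  0  1  2  3  4  4  4  4  4  5

3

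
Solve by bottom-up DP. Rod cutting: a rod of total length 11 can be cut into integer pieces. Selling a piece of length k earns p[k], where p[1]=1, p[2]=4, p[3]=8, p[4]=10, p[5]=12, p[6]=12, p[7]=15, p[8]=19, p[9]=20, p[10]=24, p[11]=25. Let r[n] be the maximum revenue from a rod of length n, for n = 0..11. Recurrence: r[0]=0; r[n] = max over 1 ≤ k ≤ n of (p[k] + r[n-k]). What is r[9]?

   n    0    1    2    3    4    5    6    7    8    9   10   11
r[n]    0    1    4    8   10   12   16   18   20   24   26   28

24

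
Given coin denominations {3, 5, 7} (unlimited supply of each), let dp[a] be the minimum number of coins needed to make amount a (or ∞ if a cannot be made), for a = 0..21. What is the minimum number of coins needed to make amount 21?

3

 a  0  1  2  3  4  5  6  7  8  9 10 11 12 13 14 15 16 17 18 19 20 21
dp  0  -  -  1  -  1  2  1  2  3  2  3  2  3  2  3  4  3  4  3  4  3
(- denotes ∞ / unreachable)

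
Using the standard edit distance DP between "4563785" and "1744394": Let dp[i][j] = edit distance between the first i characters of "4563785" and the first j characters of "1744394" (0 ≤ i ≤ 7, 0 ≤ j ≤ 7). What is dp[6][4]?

6

   ''  1  7  4  4  3  9  4
''  0  1  2  3  4  5  6  7
 4  1  1  2  2  3  4  5  6
 5  2  2  2  3  3  4  5  6
 6  3  3  3  3  4  4  5  6
 3  4  4  4  4  4  4  5  6
 7  5  5  4  5  5  5  5  6
 8  6  6  5  5  6  6  6  6
 5  7  7  6  6  6  7  7  7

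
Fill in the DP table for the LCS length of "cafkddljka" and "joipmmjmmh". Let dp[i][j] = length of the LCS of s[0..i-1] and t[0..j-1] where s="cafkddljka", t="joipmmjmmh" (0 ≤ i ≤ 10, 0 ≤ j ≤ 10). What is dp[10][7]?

1

   ''  j  o  i  p  m  m  j  m  m  h
''  0  0  0  0  0  0  0  0  0  0  0
 c  0  0  0  0  0  0  0  0  0  0  0
 a  0  0  0  0  0  0  0  0  0  0  0
 f  0  0  0  0  0  0  0  0  0  0  0
 k  0  0  0  0  0  0  0  0  0  0  0
 d  0  0  0  0  0  0  0  0  0  0  0
 d  0  0  0  0  0  0  0  0  0  0  0
 l  0  0  0  0  0  0  0  0  0  0  0
 j  0  1  1  1  1  1  1  1  1  1  1
 k  0  1  1  1  1  1  1  1  1  1  1
 a  0  1  1  1  1  1  1  1  1  1  1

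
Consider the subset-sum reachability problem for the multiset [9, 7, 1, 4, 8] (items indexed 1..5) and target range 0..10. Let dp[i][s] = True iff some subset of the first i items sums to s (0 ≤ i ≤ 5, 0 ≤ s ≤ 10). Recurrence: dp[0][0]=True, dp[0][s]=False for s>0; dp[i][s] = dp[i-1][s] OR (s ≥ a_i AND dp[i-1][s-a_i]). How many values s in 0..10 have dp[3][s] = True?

i\s   0   1   2   3   4   5   6   7   8   9  10
  0   T   F   F   F   F   F   F   F   F   F   F
  1   T   F   F   F   F   F   F   F   F   T   F
  2   T   F   F   F   F   F   F   T   F   T   F
  3   T   T   F   F   F   F   F   T   T   T   T
  4   T   T   F   F   T   T   F   T   T   T   T
  5   T   T   F   F   T   T   F   T   T   T   T

6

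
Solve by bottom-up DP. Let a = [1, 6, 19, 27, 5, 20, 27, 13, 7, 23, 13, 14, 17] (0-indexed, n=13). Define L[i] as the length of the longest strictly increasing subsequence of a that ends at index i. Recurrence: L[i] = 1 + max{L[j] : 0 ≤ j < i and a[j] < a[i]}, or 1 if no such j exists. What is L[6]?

   i    0    1    2    3    4    5    6    7    8    9   10   11   12
a[i]    1    6   19   27    5   20   27   13    7   23   13   14   17
L[i]    1    2    3    4    2    4    5    3    3    5    4    5    6

5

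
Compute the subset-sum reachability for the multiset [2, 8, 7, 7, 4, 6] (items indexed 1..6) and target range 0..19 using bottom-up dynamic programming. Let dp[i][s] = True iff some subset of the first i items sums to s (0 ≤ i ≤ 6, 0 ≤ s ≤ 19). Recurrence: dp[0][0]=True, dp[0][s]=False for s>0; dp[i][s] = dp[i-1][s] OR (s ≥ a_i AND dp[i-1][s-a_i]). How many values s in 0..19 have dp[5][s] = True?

i\s   0   1   2   3   4   5   6   7   8   9  10  11  12  13  14  15  16  17  18  19
  0   T   F   F   F   F   F   F   F   F   F   F   F   F   F   F   F   F   F   F   F
  1   T   F   T   F   F   F   F   F   F   F   F   F   F   F   F   F   F   F   F   F
  2   T   F   T   F   F   F   F   F   T   F   T   F   F   F   F   F   F   F   F   F
  3   T   F   T   F   F   F   F   T   T   T   T   F   F   F   F   T   F   T   F   F
  4   T   F   T   F   F   F   F   T   T   T   T   F   F   F   T   T   T   T   F   F
  5   T   F   T   F   T   F   T   T   T   T   T   T   T   T   T   T   T   T   T   T
  6   T   F   T   F   T   F   T   T   T   T   T   T   T   T   T   T   T   T   T   T

17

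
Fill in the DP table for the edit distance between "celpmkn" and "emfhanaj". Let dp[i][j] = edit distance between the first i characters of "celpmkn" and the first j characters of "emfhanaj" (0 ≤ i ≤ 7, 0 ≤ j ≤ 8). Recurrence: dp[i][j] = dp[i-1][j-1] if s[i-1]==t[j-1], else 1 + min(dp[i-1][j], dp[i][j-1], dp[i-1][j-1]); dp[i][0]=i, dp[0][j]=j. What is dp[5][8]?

8

   ''  e  m  f  h  a  n  a  j
''  0  1  2  3  4  5  6  7  8
 c  1  1  2  3  4  5  6  7  8
 e  2  1  2  3  4  5  6  7  8
 l  3  2  2  3  4  5  6  7  8
 p  4  3  3  3  4  5  6  7  8
 m  5  4  3  4  4  5  6  7  8
 k  6  5  4  4  5  5  6  7  8
 n  7  6  5  5  5  6  5  6  7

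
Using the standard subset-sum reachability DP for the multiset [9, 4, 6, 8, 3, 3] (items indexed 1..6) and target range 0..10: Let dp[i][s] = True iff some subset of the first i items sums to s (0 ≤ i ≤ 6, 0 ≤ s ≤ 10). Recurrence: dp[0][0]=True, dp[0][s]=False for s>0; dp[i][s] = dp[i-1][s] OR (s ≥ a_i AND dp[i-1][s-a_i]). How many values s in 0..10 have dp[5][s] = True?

i\s   0   1   2   3   4   5   6   7   8   9  10
  0   T   F   F   F   F   F   F   F   F   F   F
  1   T   F   F   F   F   F   F   F   F   T   F
  2   T   F   F   F   T   F   F   F   F   T   F
  3   T   F   F   F   T   F   T   F   F   T   T
  4   T   F   F   F   T   F   T   F   T   T   T
  5   T   F   F   T   T   F   T   T   T   T   T
  6   T   F   F   T   T   F   T   T   T   T   T

8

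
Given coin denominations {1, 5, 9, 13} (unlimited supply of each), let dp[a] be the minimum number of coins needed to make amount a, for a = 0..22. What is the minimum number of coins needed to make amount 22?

 a  0  1  2  3  4  5  6  7  8  9 10 11 12 13 14 15 16 17 18 19 20 21 22
dp  0  1  2  3  4  1  2  3  4  1  2  3  4  1  2  3  4  5  2  3  4  5  2

2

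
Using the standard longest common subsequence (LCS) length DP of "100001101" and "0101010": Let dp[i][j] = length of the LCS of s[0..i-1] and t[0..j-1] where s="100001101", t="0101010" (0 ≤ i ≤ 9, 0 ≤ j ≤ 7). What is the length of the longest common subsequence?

   ''  0  1  0  1  0  1  0
''  0  0  0  0  0  0  0  0
 1  0  0  1  1  1  1  1  1
 0  0  1  1  2  2  2  2  2
 0  0  1  1  2  2  3  3  3
 0  0  1  1  2  2  3  3  4
 0  0  1  1  2  2  3  3  4
 1  0  1  2  2  3  3  4  4
 1  0  1  2  2  3  3  4  4
 0  0  1  2  3  3  4  4  5
 1  0  1  2  3  4  4  5  5

5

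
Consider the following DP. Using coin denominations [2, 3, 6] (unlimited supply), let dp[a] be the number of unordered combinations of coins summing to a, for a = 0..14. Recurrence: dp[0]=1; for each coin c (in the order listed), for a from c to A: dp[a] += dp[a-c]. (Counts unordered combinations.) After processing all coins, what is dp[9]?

3

after  coin     0     1     2     3     4     5     6     7     8     9    10    11    12    13    14
          2     1     0     1     0     1     0     1     0     1     0     1     0     1     0     1
          3     1     0     1     1     1     1     2     1     2     2     2     2     3     2     3
          6     1     0     1     1     1     1     3     1     3     3     3     3     6     3     6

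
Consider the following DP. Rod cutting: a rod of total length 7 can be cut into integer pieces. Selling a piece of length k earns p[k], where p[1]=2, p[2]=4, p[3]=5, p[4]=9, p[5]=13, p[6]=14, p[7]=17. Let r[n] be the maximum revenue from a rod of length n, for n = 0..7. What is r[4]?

9

   n    0    1    2    3    4    5    6    7
r[n]    0    2    4    6    9   13   15   17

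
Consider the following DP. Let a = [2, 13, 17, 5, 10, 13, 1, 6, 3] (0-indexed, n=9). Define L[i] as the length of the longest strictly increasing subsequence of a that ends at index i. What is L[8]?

   i    0    1    2    3    4    5    6    7    8
a[i]    2   13   17    5   10   13    1    6    3
L[i]    1    2    3    2    3    4    1    3    2

2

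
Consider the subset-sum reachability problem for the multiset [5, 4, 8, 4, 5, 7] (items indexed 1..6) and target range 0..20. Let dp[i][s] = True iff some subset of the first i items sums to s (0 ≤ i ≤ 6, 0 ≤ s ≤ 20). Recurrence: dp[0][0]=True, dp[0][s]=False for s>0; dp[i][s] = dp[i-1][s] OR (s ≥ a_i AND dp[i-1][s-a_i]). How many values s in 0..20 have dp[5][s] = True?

i\s   0   1   2   3   4   5   6   7   8   9  10  11  12  13  14  15  16  17  18  19  20
  0   T   F   F   F   F   F   F   F   F   F   F   F   F   F   F   F   F   F   F   F   F
  1   T   F   F   F   F   T   F   F   F   F   F   F   F   F   F   F   F   F   F   F   F
  2   T   F   F   F   T   T   F   F   F   T   F   F   F   F   F   F   F   F   F   F   F
  3   T   F   F   F   T   T   F   F   T   T   F   F   T   T   F   F   F   T   F   F   F
  4   T   F   F   F   T   T   F   F   T   T   F   F   T   T   F   F   T   T   F   F   F
  5   T   F   F   F   T   T   F   F   T   T   T   F   T   T   T   F   T   T   T   F   F
  6   T   F   F   F   T   T   F   T   T   T   T   T   T   T   T   T   T   T   T   T   T

12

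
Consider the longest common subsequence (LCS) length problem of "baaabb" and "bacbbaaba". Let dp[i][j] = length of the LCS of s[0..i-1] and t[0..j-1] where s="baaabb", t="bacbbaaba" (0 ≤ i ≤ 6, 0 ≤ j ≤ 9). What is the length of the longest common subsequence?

   ''  b  a  c  b  b  a  a  b  a
''  0  0  0  0  0  0  0  0  0  0
 b  0  1  1  1  1  1  1  1  1  1
 a  0  1  2  2  2  2  2  2  2  2
 a  0  1  2  2  2  2  3  3  3  3
 a  0  1  2  2  2  2  3  4  4  4
 b  0  1  2  2  3  3  3  4  5  5
 b  0  1  2  2  3  4  4  4  5  5

5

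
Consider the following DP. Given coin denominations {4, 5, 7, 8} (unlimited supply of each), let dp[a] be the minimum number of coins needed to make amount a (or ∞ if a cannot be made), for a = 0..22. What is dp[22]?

 a  0  1  2  3  4  5  6  7  8  9 10 11 12 13 14 15 16 17 18 19 20 21 22
dp  0  -  -  -  1  1  -  1  1  2  2  2  2  2  2  2  2  3  3  3  3  3  3
(- denotes ∞ / unreachable)

3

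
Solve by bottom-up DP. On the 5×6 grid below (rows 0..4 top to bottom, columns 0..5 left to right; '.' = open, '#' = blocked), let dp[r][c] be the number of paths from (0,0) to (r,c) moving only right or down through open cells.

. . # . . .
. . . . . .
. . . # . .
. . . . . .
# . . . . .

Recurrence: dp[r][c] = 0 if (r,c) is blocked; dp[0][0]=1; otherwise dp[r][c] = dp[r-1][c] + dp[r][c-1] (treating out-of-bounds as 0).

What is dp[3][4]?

11

r\c   0   1   2   3   4   5
  0   1   1   0   0   0   0
  1   1   2   2   2   2   2
  2   1   3   5   0   2   4
  3   1   4   9   9  11  15
  4   0   4  13  22  33  48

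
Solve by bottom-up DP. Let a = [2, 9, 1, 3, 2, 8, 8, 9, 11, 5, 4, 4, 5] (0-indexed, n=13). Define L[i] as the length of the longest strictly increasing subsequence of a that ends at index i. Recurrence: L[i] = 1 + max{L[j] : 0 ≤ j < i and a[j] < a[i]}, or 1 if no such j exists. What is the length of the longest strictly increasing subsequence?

   i    0    1    2    3    4    5    6    7    8    9   10   11   12
a[i]    2    9    1    3    2    8    8    9   11    5    4    4    5
L[i]    1    2    1    2    2    3    3    4    5    3    3    3    4

5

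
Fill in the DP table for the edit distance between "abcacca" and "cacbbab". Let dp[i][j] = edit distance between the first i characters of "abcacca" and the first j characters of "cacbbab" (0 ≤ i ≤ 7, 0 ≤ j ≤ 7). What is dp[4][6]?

3

   ''  c  a  c  b  b  a  b
''  0  1  2  3  4  5  6  7
 a  1  1  1  2  3  4  5  6
 b  2  2  2  2  2  3  4  5
 c  3  2  3  2  3  3  4  5
 a  4  3  2  3  3  4  3  4
 c  5  4  3  2  3  4  4  4
 c  6  5  4  3  3  4  5  5
 a  7  6  5  4  4  4  4  5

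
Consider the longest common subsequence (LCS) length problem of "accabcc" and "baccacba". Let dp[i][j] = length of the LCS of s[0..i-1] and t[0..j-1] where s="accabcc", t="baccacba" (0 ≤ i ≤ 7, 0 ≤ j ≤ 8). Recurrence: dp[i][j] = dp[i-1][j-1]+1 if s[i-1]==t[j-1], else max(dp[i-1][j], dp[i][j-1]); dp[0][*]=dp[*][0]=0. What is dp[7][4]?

   ''  b  a  c  c  a  c  b  a
''  0  0  0  0  0  0  0  0  0
 a  0  0  1  1  1  1  1  1  1
 c  0  0  1  2  2  2  2  2  2
 c  0  0  1  2  3  3  3  3  3
 a  0  0  1  2  3  4  4  4  4
 b  0  1  1  2  3  4  4  5  5
 c  0  1  1  2  3  4  5  5  5
 c  0  1  1  2  3  4  5  5  5

3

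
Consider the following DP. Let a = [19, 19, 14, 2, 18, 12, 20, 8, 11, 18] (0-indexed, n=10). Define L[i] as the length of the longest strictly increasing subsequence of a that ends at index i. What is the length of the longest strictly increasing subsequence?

4

   i    0    1    2    3    4    5    6    7    8    9
a[i]   19   19   14    2   18   12   20    8   11   18
L[i]    1    1    1    1    2    2    3    2    3    4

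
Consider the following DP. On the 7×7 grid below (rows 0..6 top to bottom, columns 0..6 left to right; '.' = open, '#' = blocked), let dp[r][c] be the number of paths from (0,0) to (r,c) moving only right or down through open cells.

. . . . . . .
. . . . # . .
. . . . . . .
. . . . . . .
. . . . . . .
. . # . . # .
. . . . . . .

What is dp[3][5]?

r\c   0   1   2   3   4   5   6
  0   1   1   1   1   1   1   1
  1   1   2   3   4   0   1   2
  2   1   3   6  10  10  11  13
  3   1   4  10  20  30  41  54
  4   1   5  15  35  65 106 160
  5   1   6   0  35 100   0 160
  6   1   7   7  42 142 142 302

41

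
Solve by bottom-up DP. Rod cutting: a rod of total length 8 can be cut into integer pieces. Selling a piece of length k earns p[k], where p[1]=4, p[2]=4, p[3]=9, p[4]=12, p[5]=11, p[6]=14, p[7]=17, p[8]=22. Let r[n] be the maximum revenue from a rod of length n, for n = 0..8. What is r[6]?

   n    0    1    2    3    4    5    6    7    8
r[n]    0    4    8   12   16   20   24   28   32

24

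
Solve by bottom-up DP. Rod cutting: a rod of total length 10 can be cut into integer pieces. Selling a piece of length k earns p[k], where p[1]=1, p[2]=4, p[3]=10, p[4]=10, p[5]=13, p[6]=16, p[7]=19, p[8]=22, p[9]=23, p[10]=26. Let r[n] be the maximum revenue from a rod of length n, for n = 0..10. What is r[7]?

   n    0    1    2    3    4    5    6    7    8    9   10
r[n]    0    1    4   10   11   14   20   21   24   30   31

21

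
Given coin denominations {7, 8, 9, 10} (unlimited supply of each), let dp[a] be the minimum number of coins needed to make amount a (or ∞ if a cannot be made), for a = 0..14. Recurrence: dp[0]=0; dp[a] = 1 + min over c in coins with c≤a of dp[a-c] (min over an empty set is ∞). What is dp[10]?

1

 a  0  1  2  3  4  5  6  7  8  9 10 11 12 13 14
dp  0  -  -  -  -  -  -  1  1  1  1  -  -  -  2
(- denotes ∞ / unreachable)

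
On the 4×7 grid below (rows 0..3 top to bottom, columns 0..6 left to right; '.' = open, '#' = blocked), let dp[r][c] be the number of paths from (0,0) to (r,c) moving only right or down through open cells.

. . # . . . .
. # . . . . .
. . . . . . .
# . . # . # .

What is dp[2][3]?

r\c   0   1   2   3   4   5   6
  0   1   1   0   0   0   0   0
  1   1   0   0   0   0   0   0
  2   1   1   1   1   1   1   1
  3   0   1   2   0   1   0   1

1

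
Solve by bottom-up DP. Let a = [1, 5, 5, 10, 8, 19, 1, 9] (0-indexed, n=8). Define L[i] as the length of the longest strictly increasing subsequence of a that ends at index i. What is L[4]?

3

   i    0    1    2    3    4    5    6    7
a[i]    1    5    5   10    8   19    1    9
L[i]    1    2    2    3    3    4    1    4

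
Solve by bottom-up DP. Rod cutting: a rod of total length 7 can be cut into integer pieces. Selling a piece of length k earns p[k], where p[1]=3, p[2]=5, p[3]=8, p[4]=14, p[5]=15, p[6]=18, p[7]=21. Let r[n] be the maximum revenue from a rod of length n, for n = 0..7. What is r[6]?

   n    0    1    2    3    4    5    6    7
r[n]    0    3    6    9   14   17   20   23

20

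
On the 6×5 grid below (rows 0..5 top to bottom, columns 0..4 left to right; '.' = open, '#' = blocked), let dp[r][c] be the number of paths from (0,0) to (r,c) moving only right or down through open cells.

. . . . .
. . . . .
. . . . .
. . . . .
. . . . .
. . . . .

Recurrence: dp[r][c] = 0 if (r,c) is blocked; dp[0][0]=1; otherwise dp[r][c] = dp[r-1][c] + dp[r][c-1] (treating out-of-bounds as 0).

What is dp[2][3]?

r\c   0   1   2   3   4
  0   1   1   1   1   1
  1   1   2   3   4   5
  2   1   3   6  10  15
  3   1   4  10  20  35
  4   1   5  15  35  70
  5   1   6  21  56 126

10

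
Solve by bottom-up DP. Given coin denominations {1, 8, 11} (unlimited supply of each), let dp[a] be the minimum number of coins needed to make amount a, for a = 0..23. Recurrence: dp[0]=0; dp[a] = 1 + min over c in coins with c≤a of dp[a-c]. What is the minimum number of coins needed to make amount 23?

 a  0  1  2  3  4  5  6  7  8  9 10 11 12 13 14 15 16 17 18 19 20 21 22 23
dp  0  1  2  3  4  5  6  7  1  2  3  1  2  3  4  5  2  3  4  2  3  4  2  3

3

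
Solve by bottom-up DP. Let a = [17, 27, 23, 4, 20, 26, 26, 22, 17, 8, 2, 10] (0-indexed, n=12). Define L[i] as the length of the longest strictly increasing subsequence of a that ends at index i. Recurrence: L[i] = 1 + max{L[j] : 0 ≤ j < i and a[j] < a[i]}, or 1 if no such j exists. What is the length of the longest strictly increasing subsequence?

   i    0    1    2    3    4    5    6    7    8    9   10   11
a[i]   17   27   23    4   20   26   26   22   17    8    2   10
L[i]    1    2    2    1    2    3    3    3    2    2    1    3

3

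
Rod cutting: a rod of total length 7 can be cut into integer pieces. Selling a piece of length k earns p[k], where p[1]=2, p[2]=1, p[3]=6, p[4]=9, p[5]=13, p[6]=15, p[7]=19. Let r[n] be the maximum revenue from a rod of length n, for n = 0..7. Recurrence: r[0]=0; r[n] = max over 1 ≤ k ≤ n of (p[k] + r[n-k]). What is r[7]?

   n    0    1    2    3    4    5    6    7
r[n]    0    2    4    6    9   13   15   19

19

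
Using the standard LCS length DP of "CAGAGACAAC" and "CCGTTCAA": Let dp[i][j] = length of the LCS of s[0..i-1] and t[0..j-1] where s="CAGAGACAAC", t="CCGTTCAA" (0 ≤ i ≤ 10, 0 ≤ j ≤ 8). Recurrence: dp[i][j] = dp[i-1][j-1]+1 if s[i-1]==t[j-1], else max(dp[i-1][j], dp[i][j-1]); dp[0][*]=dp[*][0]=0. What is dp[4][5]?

2

   ''  C  C  G  T  T  C  A  A
''  0  0  0  0  0  0  0  0  0
 C  0  1  1  1  1  1  1  1  1
 A  0  1  1  1  1  1  1  2  2
 G  0  1  1  2  2  2  2  2  2
 A  0  1  1  2  2  2  2  3  3
 G  0  1  1  2  2  2  2  3  3
 A  0  1  1  2  2  2  2  3  4
 C  0  1  2  2  2  2  3  3  4
 A  0  1  2  2  2  2  3  4  4
 A  0  1  2  2  2  2  3  4  5
 C  0  1  2  2  2  2  3  4  5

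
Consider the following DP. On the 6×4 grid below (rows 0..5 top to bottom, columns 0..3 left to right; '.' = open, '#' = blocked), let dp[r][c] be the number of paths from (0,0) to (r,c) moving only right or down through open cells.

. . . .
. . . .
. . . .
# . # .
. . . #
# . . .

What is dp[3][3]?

10

r\c   0   1   2   3
  0   1   1   1   1
  1   1   2   3   4
  2   1   3   6  10
  3   0   3   0  10
  4   0   3   3   0
  5   0   3   6   6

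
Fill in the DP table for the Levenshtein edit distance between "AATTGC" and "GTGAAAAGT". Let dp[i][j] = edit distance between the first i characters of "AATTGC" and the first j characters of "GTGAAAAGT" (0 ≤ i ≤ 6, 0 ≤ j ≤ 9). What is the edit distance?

6

   ''  G  T  G  A  A  A  A  G  T
''  0  1  2  3  4  5  6  7  8  9
 A  1  1  2  3  3  4  5  6  7  8
 A  2  2  2  3  3  3  4  5  6  7
 T  3  3  2  3  4  4  4  5  6  6
 T  4  4  3  3  4  5  5  5  6  6
 G  5  4  4  3  4  5  6  6  5  6
 C  6  5  5  4  4  5  6  7  6  6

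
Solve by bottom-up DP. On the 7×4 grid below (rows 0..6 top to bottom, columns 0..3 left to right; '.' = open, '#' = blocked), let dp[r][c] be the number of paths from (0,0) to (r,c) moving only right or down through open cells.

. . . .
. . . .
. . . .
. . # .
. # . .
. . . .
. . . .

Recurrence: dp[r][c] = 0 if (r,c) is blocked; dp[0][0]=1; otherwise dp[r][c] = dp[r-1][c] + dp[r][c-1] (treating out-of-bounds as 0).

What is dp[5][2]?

1

r\c   0   1   2   3
  0   1   1   1   1
  1   1   2   3   4
  2   1   3   6  10
  3   1   4   0  10
  4   1   0   0  10
  5   1   1   1  11
  6   1   2   3  14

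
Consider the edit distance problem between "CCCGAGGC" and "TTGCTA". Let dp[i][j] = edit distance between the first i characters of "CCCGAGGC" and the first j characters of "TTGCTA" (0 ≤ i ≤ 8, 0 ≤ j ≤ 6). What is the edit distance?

7

   ''  T  T  G  C  T  A
''  0  1  2  3  4  5  6
 C  1  1  2  3  3  4  5
 C  2  2  2  3  3  4  5
 C  3  3  3  3  3  4  5
 G  4  4  4  3  4  4  5
 A  5  5  5  4  4  5  4
 G  6  6  6  5  5  5  5
 G  7  7  7  6  6  6  6
 C  8  8  8  7  6  7  7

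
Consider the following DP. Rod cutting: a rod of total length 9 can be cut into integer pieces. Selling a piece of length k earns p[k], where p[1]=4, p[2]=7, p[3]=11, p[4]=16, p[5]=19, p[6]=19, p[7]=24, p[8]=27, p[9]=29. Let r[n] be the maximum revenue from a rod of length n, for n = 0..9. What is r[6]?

24

   n    0    1    2    3    4    5    6    7    8    9
r[n]    0    4    8   12   16   20   24   28   32   36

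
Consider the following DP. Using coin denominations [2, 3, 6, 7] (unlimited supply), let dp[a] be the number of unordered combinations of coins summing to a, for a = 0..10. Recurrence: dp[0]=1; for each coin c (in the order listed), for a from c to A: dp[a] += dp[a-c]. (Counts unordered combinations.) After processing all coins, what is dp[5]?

after  coin     0     1     2     3     4     5     6     7     8     9    10
          2     1     0     1     0     1     0     1     0     1     0     1
          3     1     0     1     1     1     1     2     1     2     2     2
          6     1     0     1     1     1     1     3     1     3     3     3
          7     1     0     1     1     1     1     3     2     3     4     4

1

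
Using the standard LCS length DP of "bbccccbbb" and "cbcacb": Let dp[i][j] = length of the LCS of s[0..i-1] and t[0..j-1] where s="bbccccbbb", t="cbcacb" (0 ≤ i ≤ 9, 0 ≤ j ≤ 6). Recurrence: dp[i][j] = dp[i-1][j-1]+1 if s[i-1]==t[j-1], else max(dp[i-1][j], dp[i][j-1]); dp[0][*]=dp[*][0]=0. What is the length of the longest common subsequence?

   ''  c  b  c  a  c  b
''  0  0  0  0  0  0  0
 b  0  0  1  1  1  1  1
 b  0  0  1  1  1  1  2
 c  0  1  1  2  2  2  2
 c  0  1  1  2  2  3  3
 c  0  1  1  2  2  3  3
 c  0  1  1  2  2  3  3
 b  0  1  2  2  2  3  4
 b  0  1  2  2  2  3  4
 b  0  1  2  2  2  3  4

4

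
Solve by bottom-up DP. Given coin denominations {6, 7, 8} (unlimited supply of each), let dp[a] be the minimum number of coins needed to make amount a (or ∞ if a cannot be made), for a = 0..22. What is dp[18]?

3

 a  0  1  2  3  4  5  6  7  8  9 10 11 12 13 14 15 16 17 18 19 20 21 22
dp  0  -  -  -  -  -  1  1  1  -  -  -  2  2  2  2  2  -  3  3  3  3  3
(- denotes ∞ / unreachable)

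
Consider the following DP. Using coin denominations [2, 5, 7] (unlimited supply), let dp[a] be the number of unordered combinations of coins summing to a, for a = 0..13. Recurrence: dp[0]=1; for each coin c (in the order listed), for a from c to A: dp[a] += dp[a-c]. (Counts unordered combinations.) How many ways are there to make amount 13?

2

after  coin     0     1     2     3     4     5     6     7     8     9    10    11    12    13
          2     1     0     1     0     1     0     1     0     1     0     1     0     1     0
          5     1     0     1     0     1     1     1     1     1     1     2     1     2     1
          7     1     0     1     0     1     1     1     2     1     2     2     2     3     2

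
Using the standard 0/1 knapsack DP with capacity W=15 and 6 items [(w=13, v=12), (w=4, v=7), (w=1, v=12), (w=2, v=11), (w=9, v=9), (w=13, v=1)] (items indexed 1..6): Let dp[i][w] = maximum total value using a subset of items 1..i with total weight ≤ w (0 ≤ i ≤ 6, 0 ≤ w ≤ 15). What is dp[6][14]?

32

i\w   0   1   2   3   4   5   6   7   8   9  10  11  12  13  14  15
  0   0   0   0   0   0   0   0   0   0   0   0   0   0   0   0   0
  1   0   0   0   0   0   0   0   0   0   0   0   0   0  12  12  12
  2   0   0   0   0   7   7   7   7   7   7   7   7   7  12  12  12
  3   0  12  12  12  12  19  19  19  19  19  19  19  19  19  24  24
  4   0  12  12  23  23  23  23  30  30  30  30  30  30  30  30  30
  5   0  12  12  23  23  23  23  30  30  30  30  30  32  32  32  32
  6   0  12  12  23  23  23  23  30  30  30  30  30  32  32  32  32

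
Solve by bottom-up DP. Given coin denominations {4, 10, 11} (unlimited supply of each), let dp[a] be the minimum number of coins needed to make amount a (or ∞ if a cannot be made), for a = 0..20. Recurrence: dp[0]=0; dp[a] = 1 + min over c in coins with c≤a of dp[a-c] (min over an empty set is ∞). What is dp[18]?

3

 a  0  1  2  3  4  5  6  7  8  9 10 11 12 13 14 15 16 17 18 19 20
dp  0  -  -  -  1  -  -  -  2  -  1  1  3  -  2  2  4  -  3  3  2
(- denotes ∞ / unreachable)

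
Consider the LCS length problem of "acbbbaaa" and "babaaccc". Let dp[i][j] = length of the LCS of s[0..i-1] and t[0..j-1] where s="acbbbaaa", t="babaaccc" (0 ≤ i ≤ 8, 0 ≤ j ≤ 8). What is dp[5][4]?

   ''  b  a  b  a  a  c  c  c
''  0  0  0  0  0  0  0  0  0
 a  0  0  1  1  1  1  1  1  1
 c  0  0  1  1  1  1  2  2  2
 b  0  1  1  2  2  2  2  2  2
 b  0  1  1  2  2  2  2  2  2
 b  0  1  1  2  2  2  2  2  2
 a  0  1  2  2  3  3  3  3  3
 a  0  1  2  2  3  4  4  4  4
 a  0  1  2  2  3  4  4  4  4

2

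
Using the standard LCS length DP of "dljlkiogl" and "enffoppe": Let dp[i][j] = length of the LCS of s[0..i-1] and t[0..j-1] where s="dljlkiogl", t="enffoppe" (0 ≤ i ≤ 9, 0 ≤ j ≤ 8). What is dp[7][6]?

   ''  e  n  f  f  o  p  p  e
''  0  0  0  0  0  0  0  0  0
 d  0  0  0  0  0  0  0  0  0
 l  0  0  0  0  0  0  0  0  0
 j  0  0  0  0  0  0  0  0  0
 l  0  0  0  0  0  0  0  0  0
 k  0  0  0  0  0  0  0  0  0
 i  0  0  0  0  0  0  0  0  0
 o  0  0  0  0  0  1  1  1  1
 g  0  0  0  0  0  1  1  1  1
 l  0  0  0  0  0  1  1  1  1

1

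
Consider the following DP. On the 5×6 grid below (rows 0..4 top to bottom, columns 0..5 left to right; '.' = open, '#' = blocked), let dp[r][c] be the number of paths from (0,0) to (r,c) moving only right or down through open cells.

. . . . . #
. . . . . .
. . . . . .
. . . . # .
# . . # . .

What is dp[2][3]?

r\c   0   1   2   3   4   5
  0   1   1   1   1   1   0
  1   1   2   3   4   5   5
  2   1   3   6  10  15  20
  3   1   4  10  20   0  20
  4   0   4  14   0   0  20

10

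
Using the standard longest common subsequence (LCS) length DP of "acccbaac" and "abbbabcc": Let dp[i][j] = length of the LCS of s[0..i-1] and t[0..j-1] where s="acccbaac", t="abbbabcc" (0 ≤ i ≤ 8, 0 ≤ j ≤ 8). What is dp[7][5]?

   ''  a  b  b  b  a  b  c  c
''  0  0  0  0  0  0  0  0  0
 a  0  1  1  1  1  1  1  1  1
 c  0  1  1  1  1  1  1  2  2
 c  0  1  1  1  1  1  1  2  3
 c  0  1  1  1  1  1  1  2  3
 b  0  1  2  2  2  2  2  2  3
 a  0  1  2  2  2  3  3  3  3
 a  0  1  2  2  2  3  3  3  3
 c  0  1  2  2  2  3  3  4  4

3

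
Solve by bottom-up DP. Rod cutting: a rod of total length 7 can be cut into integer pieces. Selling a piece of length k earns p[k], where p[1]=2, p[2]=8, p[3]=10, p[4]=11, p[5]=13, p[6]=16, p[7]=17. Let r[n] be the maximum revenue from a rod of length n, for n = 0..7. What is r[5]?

18

   n    0    1    2    3    4    5    6    7
r[n]    0    2    8   10   16   18   24   26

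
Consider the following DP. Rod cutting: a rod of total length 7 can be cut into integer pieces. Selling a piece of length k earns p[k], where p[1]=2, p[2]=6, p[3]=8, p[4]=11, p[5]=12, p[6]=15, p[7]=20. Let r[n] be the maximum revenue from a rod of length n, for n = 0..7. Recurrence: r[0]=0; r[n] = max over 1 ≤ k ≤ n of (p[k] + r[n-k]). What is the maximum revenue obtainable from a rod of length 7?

   n    0    1    2    3    4    5    6    7
r[n]    0    2    6    8   12   14   18   20

20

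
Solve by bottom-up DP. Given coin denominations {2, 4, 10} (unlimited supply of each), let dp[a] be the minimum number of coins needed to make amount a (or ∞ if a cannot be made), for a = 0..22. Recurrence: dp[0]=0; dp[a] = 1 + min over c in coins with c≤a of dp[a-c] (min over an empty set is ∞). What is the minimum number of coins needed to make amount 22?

3

 a  0  1  2  3  4  5  6  7  8  9 10 11 12 13 14 15 16 17 18 19 20 21 22
dp  0  -  1  -  1  -  2  -  2  -  1  -  2  -  2  -  3  -  3  -  2  -  3
(- denotes ∞ / unreachable)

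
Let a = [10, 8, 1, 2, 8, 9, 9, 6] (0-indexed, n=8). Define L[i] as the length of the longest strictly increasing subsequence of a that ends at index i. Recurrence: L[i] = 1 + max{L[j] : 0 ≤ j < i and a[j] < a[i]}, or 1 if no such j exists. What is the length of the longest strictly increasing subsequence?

4

   i    0    1    2    3    4    5    6    7
a[i]   10    8    1    2    8    9    9    6
L[i]    1    1    1    2    3    4    4    3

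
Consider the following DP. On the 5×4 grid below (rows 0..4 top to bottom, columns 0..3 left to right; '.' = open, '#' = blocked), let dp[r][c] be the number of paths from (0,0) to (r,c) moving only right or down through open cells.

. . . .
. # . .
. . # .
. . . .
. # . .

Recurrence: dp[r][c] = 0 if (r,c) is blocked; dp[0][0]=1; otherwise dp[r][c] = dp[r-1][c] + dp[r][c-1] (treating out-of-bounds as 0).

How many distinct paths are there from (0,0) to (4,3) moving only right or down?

r\c   0   1   2   3
  0   1   1   1   1
  1   1   0   1   2
  2   1   1   0   2
  3   1   2   2   4
  4   1   0   2   6

6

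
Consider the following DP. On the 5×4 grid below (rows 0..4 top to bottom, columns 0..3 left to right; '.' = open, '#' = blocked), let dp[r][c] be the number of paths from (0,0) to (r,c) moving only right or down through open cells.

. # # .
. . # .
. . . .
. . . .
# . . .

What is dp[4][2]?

8

r\c   0   1   2   3
  0   1   0   0   0
  1   1   1   0   0
  2   1   2   2   2
  3   1   3   5   7
  4   0   3   8  15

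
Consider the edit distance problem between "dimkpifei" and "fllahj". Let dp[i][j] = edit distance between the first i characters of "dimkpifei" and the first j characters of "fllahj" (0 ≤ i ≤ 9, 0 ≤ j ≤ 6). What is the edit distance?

   ''  f  l  l  a  h  j
''  0  1  2  3  4  5  6
 d  1  1  2  3  4  5  6
 i  2  2  2  3  4  5  6
 m  3  3  3  3  4  5  6
 k  4  4  4  4  4  5  6
 p  5  5  5  5  5  5  6
 i  6  6  6  6  6  6  6
 f  7  6  7  7  7  7  7
 e  8  7  7  8  8  8  8
 i  9  8  8  8  9  9  9

9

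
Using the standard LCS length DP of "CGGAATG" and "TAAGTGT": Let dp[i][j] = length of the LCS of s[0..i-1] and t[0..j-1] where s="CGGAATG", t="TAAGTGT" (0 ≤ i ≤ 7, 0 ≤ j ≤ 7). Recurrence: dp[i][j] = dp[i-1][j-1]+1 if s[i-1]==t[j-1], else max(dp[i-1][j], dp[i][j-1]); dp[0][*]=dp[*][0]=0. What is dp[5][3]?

2

   ''  T  A  A  G  T  G  T
''  0  0  0  0  0  0  0  0
 C  0  0  0  0  0  0  0  0
 G  0  0  0  0  1  1  1  1
 G  0  0  0  0  1  1  2  2
 A  0  0  1  1  1  1  2  2
 A  0  0  1  2  2  2  2  2
 T  0  1  1  2  2  3  3  3
 G  0  1  1  2  3  3  4  4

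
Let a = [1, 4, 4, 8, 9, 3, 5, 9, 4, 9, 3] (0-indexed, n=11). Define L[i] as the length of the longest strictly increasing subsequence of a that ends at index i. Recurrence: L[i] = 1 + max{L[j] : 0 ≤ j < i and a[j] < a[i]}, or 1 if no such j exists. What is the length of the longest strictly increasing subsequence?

4

   i    0    1    2    3    4    5    6    7    8    9   10
a[i]    1    4    4    8    9    3    5    9    4    9    3
L[i]    1    2    2    3    4    2    3    4    3    4    2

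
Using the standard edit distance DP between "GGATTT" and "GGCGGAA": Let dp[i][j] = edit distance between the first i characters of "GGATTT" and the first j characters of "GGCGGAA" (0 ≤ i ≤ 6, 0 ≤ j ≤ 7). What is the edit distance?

   ''  G  G  C  G  G  A  A
''  0  1  2  3  4  5  6  7
 G  1  0  1  2  3  4  5  6
 G  2  1  0  1  2  3  4  5
 A  3  2  1  1  2  3  3  4
 T  4  3  2  2  2  3  4  4
 T  5  4  3  3  3  3  4  5
 T  6  5  4  4  4  4  4  5

5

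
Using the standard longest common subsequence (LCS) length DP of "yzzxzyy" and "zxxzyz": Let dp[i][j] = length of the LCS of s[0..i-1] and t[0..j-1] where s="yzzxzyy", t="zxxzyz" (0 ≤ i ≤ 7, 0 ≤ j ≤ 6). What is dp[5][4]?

3

   ''  z  x  x  z  y  z
''  0  0  0  0  0  0  0
 y  0  0  0  0  0  1  1
 z  0  1  1  1  1  1  2
 z  0  1  1  1  2  2  2
 x  0  1  2  2  2  2  2
 z  0  1  2  2  3  3  3
 y  0  1  2  2  3  4  4
 y  0  1  2  2  3  4  4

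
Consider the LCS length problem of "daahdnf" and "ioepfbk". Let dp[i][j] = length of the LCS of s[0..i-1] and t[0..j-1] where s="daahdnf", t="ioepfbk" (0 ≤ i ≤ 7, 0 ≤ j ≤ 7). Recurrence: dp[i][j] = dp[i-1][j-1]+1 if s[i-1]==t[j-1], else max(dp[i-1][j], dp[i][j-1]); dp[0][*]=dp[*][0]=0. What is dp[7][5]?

   ''  i  o  e  p  f  b  k
''  0  0  0  0  0  0  0  0
 d  0  0  0  0  0  0  0  0
 a  0  0  0  0  0  0  0  0
 a  0  0  0  0  0  0  0  0
 h  0  0  0  0  0  0  0  0
 d  0  0  0  0  0  0  0  0
 n  0  0  0  0  0  0  0  0
 f  0  0  0  0  0  1  1  1

1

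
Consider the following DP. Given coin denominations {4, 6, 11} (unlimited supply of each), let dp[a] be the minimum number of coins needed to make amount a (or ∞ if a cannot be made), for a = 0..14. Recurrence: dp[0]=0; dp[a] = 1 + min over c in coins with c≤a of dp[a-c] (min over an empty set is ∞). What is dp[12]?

2

 a  0  1  2  3  4  5  6  7  8  9 10 11 12 13 14
dp  0  -  -  -  1  -  1  -  2  -  2  1  2  -  3
(- denotes ∞ / unreachable)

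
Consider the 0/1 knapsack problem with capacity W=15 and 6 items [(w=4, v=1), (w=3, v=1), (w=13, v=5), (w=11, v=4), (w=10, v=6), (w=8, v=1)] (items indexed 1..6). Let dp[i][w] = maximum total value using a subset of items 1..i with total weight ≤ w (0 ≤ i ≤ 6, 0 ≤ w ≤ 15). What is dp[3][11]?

2

i\w   0   1   2   3   4   5   6   7   8   9  10  11  12  13  14  15
  0   0   0   0   0   0   0   0   0   0   0   0   0   0   0   0   0
  1   0   0   0   0   1   1   1   1   1   1   1   1   1   1   1   1
  2   0   0   0   1   1   1   1   2   2   2   2   2   2   2   2   2
  3   0   0   0   1   1   1   1   2   2   2   2   2   2   5   5   5
  4   0   0   0   1   1   1   1   2   2   2   2   4   4   5   5   5
  5   0   0   0   1   1   1   1   2   2   2   6   6   6   7   7   7
  6   0   0   0   1   1   1   1   2   2   2   6   6   6   7   7   7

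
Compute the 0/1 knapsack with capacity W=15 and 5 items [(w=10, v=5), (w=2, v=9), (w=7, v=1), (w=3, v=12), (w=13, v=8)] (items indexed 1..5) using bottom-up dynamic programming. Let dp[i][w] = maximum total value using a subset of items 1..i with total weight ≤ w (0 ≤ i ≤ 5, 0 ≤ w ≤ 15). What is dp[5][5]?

21

i\w   0   1   2   3   4   5   6   7   8   9  10  11  12  13  14  15
  0   0   0   0   0   0   0   0   0   0   0   0   0   0   0   0   0
  1   0   0   0   0   0   0   0   0   0   0   5   5   5   5   5   5
  2   0   0   9   9   9   9   9   9   9   9   9   9  14  14  14  14
  3   0   0   9   9   9   9   9   9   9  10  10  10  14  14  14  14
  4   0   0   9  12  12  21  21  21  21  21  21  21  22  22  22  26
  5   0   0   9  12  12  21  21  21  21  21  21  21  22  22  22  26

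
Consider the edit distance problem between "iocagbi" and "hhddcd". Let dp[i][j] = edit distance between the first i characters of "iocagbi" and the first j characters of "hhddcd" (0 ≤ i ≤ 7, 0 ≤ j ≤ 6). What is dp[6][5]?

   ''  h  h  d  d  c  d
''  0  1  2  3  4  5  6
 i  1  1  2  3  4  5  6
 o  2  2  2  3  4  5  6
 c  3  3  3  3  4  4  5
 a  4  4  4  4  4  5  5
 g  5  5  5  5  5  5  6
 b  6  6  6  6  6  6  6
 i  7  7  7  7  7  7  7

6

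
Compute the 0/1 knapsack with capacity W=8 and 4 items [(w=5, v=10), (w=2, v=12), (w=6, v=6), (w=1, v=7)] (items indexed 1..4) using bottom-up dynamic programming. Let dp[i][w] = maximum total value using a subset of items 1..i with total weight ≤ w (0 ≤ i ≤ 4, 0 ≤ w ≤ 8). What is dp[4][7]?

i\w   0   1   2   3   4   5   6   7   8
  0   0   0   0   0   0   0   0   0   0
  1   0   0   0   0   0  10  10  10  10
  2   0   0  12  12  12  12  12  22  22
  3   0   0  12  12  12  12  12  22  22
  4   0   7  12  19  19  19  19  22  29

22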